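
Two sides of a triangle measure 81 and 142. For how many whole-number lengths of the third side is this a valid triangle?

The triangle inequality gives |81 − 142| < c < 81 + 142, i.e. 61 < c < 223.
So c can be any integer from 62 to 222: 161 values.

161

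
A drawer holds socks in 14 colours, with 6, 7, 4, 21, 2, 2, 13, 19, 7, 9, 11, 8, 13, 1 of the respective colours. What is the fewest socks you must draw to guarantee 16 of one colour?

In the worst case you take as many as possible of each colour without reaching 16: 6 + 7 + 4 + 15 + 2 + 2 + 13 + 15 + 7 + 9 + 11 + 8 + 13 + 1 = 113.
The next one must give 16 of some colour, so 113 + 1 = 114.

114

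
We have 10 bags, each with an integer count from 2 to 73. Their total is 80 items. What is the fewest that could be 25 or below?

If only k of them are at most 25, the other 10 − k are at least 26, so the total is at least (10 − k)·26 + k·2.
This is ≤ 80, so (10 − k)·26 + 2k ≤ 80, which gives k ≥ 8.
Exactly 8 works: 8 values at 2 and 2 at 26 total 68; raise one of the low values by 12 (still ≤ 25) to hit 80.

8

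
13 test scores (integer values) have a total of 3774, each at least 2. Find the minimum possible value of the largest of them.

The average is 3774/13 > 290, so not all 13 can be 290 or less; the largest is ≥ 291.
Taking 9 copies of 290 and 4 copies of 291 gives exactly 3774, so 291 is attained.

291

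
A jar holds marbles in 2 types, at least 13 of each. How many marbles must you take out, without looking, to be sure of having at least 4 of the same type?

7

In the worst case you draw 3 of each of the 2 types: 2 × 3 = 6.
One more forces 4 of some type, so 6 + 1 = 7.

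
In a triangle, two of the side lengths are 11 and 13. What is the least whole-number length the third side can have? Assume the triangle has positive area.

The third side must exceed |11 − 13| = 2.
The smallest integer above 2 is 3.

3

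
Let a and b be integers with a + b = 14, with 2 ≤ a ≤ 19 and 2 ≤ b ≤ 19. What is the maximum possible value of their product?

49

With a + b fixed, ab peaks when the two are closest together.
Taking a = 7 and b = 7 (both in [2, 19]) gives ab = 49.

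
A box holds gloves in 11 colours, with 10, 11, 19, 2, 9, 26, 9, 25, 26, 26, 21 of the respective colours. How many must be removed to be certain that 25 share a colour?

In the worst case you take as many as possible of each colour without reaching 25: 10 + 11 + 19 + 2 + 9 + 24 + 9 + 24 + 24 + 24 + 21 = 177.
The next one must give 25 of some colour, so 177 + 1 = 178.

178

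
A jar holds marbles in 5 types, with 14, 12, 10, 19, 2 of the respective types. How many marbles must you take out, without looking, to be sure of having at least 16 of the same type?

In the worst case you take as many as possible of each type without reaching 16: 14 + 12 + 10 + 15 + 2 = 53.
The next one must give 16 of some type, so 53 + 1 = 54.

54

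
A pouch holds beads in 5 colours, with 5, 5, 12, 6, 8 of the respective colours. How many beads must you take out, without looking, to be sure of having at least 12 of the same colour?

In the worst case you take as many as possible of each colour without reaching 12: 5 + 5 + 11 + 6 + 8 = 35.
The next one must give 12 of some colour, so 35 + 1 = 36.

36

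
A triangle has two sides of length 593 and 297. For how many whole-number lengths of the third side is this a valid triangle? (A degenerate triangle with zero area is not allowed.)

The triangle inequality gives |593 − 297| < c < 593 + 297, i.e. 296 < c < 890.
So c can be any integer from 297 to 889: 593 values.

593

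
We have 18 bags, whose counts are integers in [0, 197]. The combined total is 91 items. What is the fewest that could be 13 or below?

12

If only k of them are at most 13, the other 18 − k are at least 14, so the total is at least (18 − k)·14 + k·0.
This is ≤ 91, so (18 − k)·14 + 0k ≤ 91, which gives k ≥ 12.
Exactly 12 works: 12 values at 0 and 6 at 14 total 84; raise one of the low values by 7 (still ≤ 13) to hit 91.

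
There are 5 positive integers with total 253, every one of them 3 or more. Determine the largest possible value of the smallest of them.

The 5 values sum to 253, so their minimum is at most ⌊253/5⌋ = 50.
Equality holds with 2 values of 50 and 3 values of 51.

50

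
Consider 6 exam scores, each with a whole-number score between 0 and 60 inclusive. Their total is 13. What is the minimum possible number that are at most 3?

Let j be the number exceeding 3. Then the total is ≥ 4·j + 0·(6 − j) = 0 + 4j.
So 4j ≤ 13 and j ≤ 3; hence at least 6 − 3 = 3 are ≤ 3.
Exactly 3 works: 3 values at 0 and 3 at 4 total 12; raise one of the low values by 1 (still ≤ 3) to hit 13.

3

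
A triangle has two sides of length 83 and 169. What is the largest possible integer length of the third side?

The third side must be less than 83 + 169 = 252.
The largest integer below 252 is 251.

251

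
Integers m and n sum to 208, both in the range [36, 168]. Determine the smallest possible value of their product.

6720

For a fixed sum, mn is smallest when m and n are as far apart as possible.
The extreme feasible split is m = 40, n = 168, giving mn = 6720.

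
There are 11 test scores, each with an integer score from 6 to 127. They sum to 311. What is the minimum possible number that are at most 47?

6

Each value above 47 is at least 48, contributing at least 48 − 6 = 42 above the floor 6.
The sum exceeds the floor total 66 by 245, so at most ⌊245/42⌋ = 5 exceed 47, and at least 6 are ≤ 47.
Exactly 6 works: 6 values at 6 and 5 at 48 total 276; raise one of the low values by 35 (still ≤ 47) to hit 311.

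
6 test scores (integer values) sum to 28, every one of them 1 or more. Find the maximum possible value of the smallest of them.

The 6 values sum to 28, so their minimum is at most ⌊28/6⌋ = 4.
Equality holds with 2 values of 4 and 4 values of 5.

4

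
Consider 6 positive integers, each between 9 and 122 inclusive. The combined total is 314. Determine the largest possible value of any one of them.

122

Maximizing one value means minimizing the remaining 5.
The other 5 contribute at least 5 × 9 = 45, leaving at most 314 − 45 = 269.
But each integer is capped at 122, so the maximum is 122.
Achievable: one at 122 and the other 5 totalling 192, which fits since 5 × 9 ≤ 192 ≤ 5 × 122.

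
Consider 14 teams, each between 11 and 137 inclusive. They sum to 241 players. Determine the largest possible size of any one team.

98

To make one team as large as possible, make the other 13 as small as possible.
The other 13 contribute at least 13 × 11 = 143, leaving at most 241 − 143 = 98.
Since 98 ≤ 137, this is achievable: one at 98 and 13 at 11.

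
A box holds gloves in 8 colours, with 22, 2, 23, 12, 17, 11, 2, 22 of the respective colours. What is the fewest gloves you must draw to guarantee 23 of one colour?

In the worst case you take as many as possible of each colour without reaching 23: 22 + 2 + 22 + 12 + 17 + 11 + 2 + 22 = 110.
The next one must give 23 of some colour, so 110 + 1 = 111.

111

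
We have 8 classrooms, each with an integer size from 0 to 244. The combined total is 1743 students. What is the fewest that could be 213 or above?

2

Suppose at most 8 − j of them reach 213; then j values are ≤ 212 and the rest ≤ 244.
The total is then ≤ 212·j + 244·(8 − j) = 1952 − 32j. For this to be ≥ 1743 we need j ≤ 6, so at least 8 − 6 = 2 must reach 213.
Exactly 2 works: 2 values at 244 and 6 at 212 total 1760; lower one of the high values by 17 (still ≥ 213) to hit 1743.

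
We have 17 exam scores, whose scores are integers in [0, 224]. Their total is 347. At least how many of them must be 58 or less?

12

If only k of them are at most 58, the other 17 − k are at least 59, so the total is at least (17 − k)·59 + k·0.
This is ≤ 347, so (17 − k)·59 + 0k ≤ 347, which gives k ≥ 12.
Exactly 12 works: 12 values at 0 and 5 at 59 total 295; raise one of the low values by 52 (still ≤ 58) to hit 347.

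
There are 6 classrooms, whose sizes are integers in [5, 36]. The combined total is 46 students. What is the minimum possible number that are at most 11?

Let j be the number exceeding 11. Then the total is ≥ 12·j + 5·(6 − j) = 30 + 7j.
So 7j ≤ 16 and j ≤ 2; hence at least 6 − 2 = 4 are ≤ 11.
Exactly 4 works: 4 values at 5 and 2 at 12 total 44; raise one of the low values by 2 (still ≤ 11) to hit 46.

4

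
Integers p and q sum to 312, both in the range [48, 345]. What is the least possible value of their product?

12672

Since p + q is fixed, pushing one of them to its bound minimizes the product.
At the endpoint p = 48, q = 312 − 48 = 264, so pq = 48 × 264 = 12672.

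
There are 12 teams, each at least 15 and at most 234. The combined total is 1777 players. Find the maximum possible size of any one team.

234

To make one team as large as possible, make the other 11 as small as possible.
The other 11 contribute at least 11 × 15 = 165, leaving at most 1777 − 165 = 1612.
But each team is capped at 234, so the maximum is 234.
Achievable: one at 234 and the other 11 totalling 1543, which fits since 11 × 15 ≤ 1543 ≤ 11 × 234.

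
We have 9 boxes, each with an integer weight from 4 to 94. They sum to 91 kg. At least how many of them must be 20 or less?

Each value above 20 is at least 21, contributing at least 21 − 4 = 17 above the floor 4.
The sum exceeds the floor total 36 by 55, so at most ⌊55/17⌋ = 3 exceed 20, and at least 6 are ≤ 20.
Exactly 6 works: 6 values at 4 and 3 at 21 total 87; raise one of the low values by 4 (still ≤ 20) to hit 91.

6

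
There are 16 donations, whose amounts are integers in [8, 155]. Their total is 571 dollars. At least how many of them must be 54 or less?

7

Each value above 54 is at least 55, contributing at least 55 − 8 = 47 above the floor 8.
The sum exceeds the floor total 128 by 443, so at most ⌊443/47⌋ = 9 exceed 54, and at least 7 are ≤ 54.
Exactly 7 works: 7 values at 8 and 9 at 55 total 551; raise one of the low values by 20 (still ≤ 54) to hit 571.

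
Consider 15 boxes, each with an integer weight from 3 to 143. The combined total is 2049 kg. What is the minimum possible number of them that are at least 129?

Each value short of 129 is at most 128, costing at least 143 − 128 = 15 against the maximum total of 2145.
We can afford to lose at most 2145 − 2049 = 96, so at most ⌊96/15⌋ = 6 fall short, and at least 9 are ≥ 129.
Exactly 9 works: 9 values at 143 and 6 at 128 total 2055; lower one of the high values by 6 (still ≥ 129) to hit 2049.

9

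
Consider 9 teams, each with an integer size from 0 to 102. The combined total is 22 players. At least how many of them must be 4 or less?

Each value above 4 is at least 5, contributing at least 5 − 0 = 5 above the floor 0.
The sum exceeds the floor total 0 by 22, so at most ⌊22/5⌋ = 4 exceed 4, and at least 5 are ≤ 4.
Exactly 5 works: 5 values at 0 and 4 at 5 total 20; raise one of the low values by 2 (still ≤ 4) to hit 22.

5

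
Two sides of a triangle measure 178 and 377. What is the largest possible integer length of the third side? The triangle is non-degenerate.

The third side must be less than 178 + 377 = 555.
The largest integer below 555 is 554.

554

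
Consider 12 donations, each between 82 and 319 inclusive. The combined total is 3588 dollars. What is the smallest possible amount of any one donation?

Minimizing one value means maximizing the remaining 11.
The other 11 can take up 11 × 319 = 3509 ≥ 3588 − 82, so one donation can sit at its floor of 82.
Achievable: one at 82 and the other 11 totalling 3506, which fits since 11 × 82 ≤ 3506 ≤ 11 × 319.

82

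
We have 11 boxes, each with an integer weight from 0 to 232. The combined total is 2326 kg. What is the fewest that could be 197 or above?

5

Suppose at most 11 − j of them reach 197; then j values are ≤ 196 and the rest ≤ 232.
The total is then ≤ 196·j + 232·(11 − j) = 2552 − 36j. For this to be ≥ 2326 we need j ≤ 6, so at least 11 − 6 = 5 must reach 197.
Exactly 5 works: 5 values at 232 and 6 at 196 total 2336; lower one of the high values by 10 (still ≥ 197) to hit 2326.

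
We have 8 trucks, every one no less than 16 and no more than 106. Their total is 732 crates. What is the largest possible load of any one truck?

To make one truck as large as possible, make the other 7 as small as possible.
The other 7 contribute at least 7 × 16 = 112, leaving at most 732 − 112 = 620.
But each truck is capped at 106, so the maximum is 106.
Achievable: one at 106 and the other 7 totalling 626, which fits since 7 × 16 ≤ 626 ≤ 7 × 106.

106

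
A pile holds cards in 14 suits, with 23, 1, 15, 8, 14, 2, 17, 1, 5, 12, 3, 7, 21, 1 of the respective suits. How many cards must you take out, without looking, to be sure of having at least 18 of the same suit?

121

In the worst case you take as many as possible of each suit without reaching 18: 17 + 1 + 15 + 8 + 14 + 2 + 17 + 1 + 5 + 12 + 3 + 7 + 17 + 1 = 120.
The next one must give 18 of some suit, so 120 + 1 = 121.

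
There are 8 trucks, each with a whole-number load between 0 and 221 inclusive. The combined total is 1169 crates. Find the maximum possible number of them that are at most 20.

2

Each value at 20 or below falls at least 221 − 20 = 201 short of the ceiling 221.
The ceiling total is 8 × 221 = 1768, and we need 1169, so at most ⌊(1768 − 1169)/201⌋ = 2 can be that low.
k = 2 is achieved by 2 values at 20 and 6 at 221, total 1366; lower one of the 221's by 197 (still > 20) to reach 1169.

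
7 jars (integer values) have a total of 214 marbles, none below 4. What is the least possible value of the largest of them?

The 7 values sum to 214, so their maximum is at least ⌈214/7⌉ = 31.
Taking 3 copies of 30 and 4 copies of 31 gives exactly 214, so 31 is attained.

31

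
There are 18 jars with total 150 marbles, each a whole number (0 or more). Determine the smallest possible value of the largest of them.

9

The average is 150/18 > 8, so not all 18 can be 8 or less; the largest is ≥ 9.
Taking 12 copies of 8 and 6 copies of 9 gives exactly 150, so 9 is attained.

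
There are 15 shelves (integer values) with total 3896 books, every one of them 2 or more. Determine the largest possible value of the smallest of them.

259

The 15 values sum to 3896, so their minimum is at most ⌊3896/15⌋ = 259.
Achievable: 4 of them at 259 and 11 at 260 total 3896.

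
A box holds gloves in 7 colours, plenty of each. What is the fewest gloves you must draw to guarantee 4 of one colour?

22

In the worst case you draw 3 of each of the 7 colours: 7 × 3 = 21.
One more forces 4 of some colour, so 21 + 1 = 22.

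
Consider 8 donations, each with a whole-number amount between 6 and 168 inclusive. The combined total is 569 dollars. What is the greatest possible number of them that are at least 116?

Suppose k of them are at least 116. Those contribute at least 116 each and the other 8 − k at least 6 each.
So the total is at least 116k + 6(8 − k) = 48 + 110k. This must be ≤ 569, giving k ≤ 4.
k = 4 is achieved by 4 values at 116 and 4 at 6, total 488; add 81 to one value (staying below 116) to reach 569.

4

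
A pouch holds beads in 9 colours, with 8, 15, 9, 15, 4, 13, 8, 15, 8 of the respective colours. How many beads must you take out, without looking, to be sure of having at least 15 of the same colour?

In the worst case you take as many as possible of each colour without reaching 15: 8 + 14 + 9 + 14 + 4 + 13 + 8 + 14 + 8 = 92.
The next one must give 15 of some colour, so 92 + 1 = 93.

93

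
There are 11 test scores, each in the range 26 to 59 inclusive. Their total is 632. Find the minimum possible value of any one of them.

42

Minimizing one value means maximizing the remaining 10.
The other 10 contribute at most 10 × 59 = 590, leaving at least 632 − 590 = 42.
Since 42 ≥ 26, this is achievable: one at 42 and 10 at 59.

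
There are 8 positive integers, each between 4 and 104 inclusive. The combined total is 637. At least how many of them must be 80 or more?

Suppose at most 8 − j of them reach 80; then j values are ≤ 79 and the rest ≤ 104.
The total is then ≤ 79·j + 104·(8 − j) = 832 − 25j. For this to be ≥ 637 we need j ≤ 7, so at least 8 − 7 = 1 must reach 80.
Exactly 1 works: 1 value at 104 and 7 at 79 total 657; lower one of the high values by 20 (still ≥ 80) to hit 637.

1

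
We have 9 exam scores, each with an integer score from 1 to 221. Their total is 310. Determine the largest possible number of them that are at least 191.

If k of the values are ≥ 191, the total is ≥ 191k + 1(9 − k).
Setting 191k + 1(9 − k) ≤ 310 gives 190k ≤ 301, so k ≤ 1.
k = 1 is achieved by 1 value at 191 and 8 at 1, total 199; add 111 to one value (staying below 191) to reach 310.

1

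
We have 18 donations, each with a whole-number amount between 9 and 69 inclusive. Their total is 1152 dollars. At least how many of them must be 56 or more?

Suppose at most 18 − j of them reach 56; then j values are ≤ 55 and the rest ≤ 69.
The total is then ≤ 55·j + 69·(18 − j) = 1242 − 14j. For this to be ≥ 1152 we need j ≤ 6, so at least 18 − 6 = 12 must reach 56.
Exactly 12 works: 12 values at 69 and 6 at 55 total 1158; lower one of the high values by 6 (still ≥ 56) to hit 1152.

12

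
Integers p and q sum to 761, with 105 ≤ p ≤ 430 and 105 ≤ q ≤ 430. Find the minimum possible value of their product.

For a fixed sum, pq is smallest when p and q are as far apart as possible.
The extreme feasible split is p = 331, q = 430, giving pq = 142330.

142330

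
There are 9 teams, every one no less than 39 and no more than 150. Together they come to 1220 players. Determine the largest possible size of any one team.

To make one team as large as possible, make the other 8 as small as possible.
The other 8 contribute at least 8 × 39 = 312, leaving at most 1220 − 312 = 908.
But each team is capped at 150, so the maximum is 150.
Achievable: one at 150 and the other 8 totalling 1070, which fits since 8 × 39 ≤ 1070 ≤ 8 × 150.

150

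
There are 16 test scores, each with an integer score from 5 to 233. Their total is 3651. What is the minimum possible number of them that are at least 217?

Suppose at most 16 − j of them reach 217; then j values are ≤ 216 and the rest ≤ 233.
The total is then ≤ 216·j + 233·(16 − j) = 3728 − 17j. For this to be ≥ 3651 we need j ≤ 4, so at least 16 − 4 = 12 must reach 217.
Exactly 12 works: 12 values at 233 and 4 at 216 total 3660; lower one of the high values by 9 (still ≥ 217) to hit 3651.

12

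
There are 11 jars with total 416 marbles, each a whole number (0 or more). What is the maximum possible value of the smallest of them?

The 11 values sum to 416, so their minimum is at most ⌊416/11⌋ = 37.
Equality holds with 2 values of 37 and 9 values of 38.

37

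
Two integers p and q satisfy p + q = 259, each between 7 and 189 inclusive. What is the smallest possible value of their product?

13230

pq = p(259 − p) is concave in p, so over [70, 189] it is minimized at an endpoint.
The extreme feasible split is p = 70, q = 189, giving pq = 13230.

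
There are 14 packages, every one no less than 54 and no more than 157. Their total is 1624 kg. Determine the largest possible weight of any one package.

Maximizing one value means minimizing the remaining 13.
The other 13 contribute at least 13 × 54 = 702, leaving at most 1624 − 702 = 922.
But each package is capped at 157, so the maximum is 157.
Achievable: one at 157 and the other 13 totalling 1467, which fits since 13 × 54 ≤ 1467 ≤ 13 × 157.

157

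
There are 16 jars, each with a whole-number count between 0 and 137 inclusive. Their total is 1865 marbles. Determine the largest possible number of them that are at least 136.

Suppose k of them are at least 136. Those contribute at least 136 each and the other 16 − k at least 0 each.
So the total is at least 136k + 0(16 − k) = 0 + 136k. This must be ≤ 1865, giving k ≤ 13.
k = 13 is achieved by 13 values at 136 and 3 at 0, total 1768; add 97 to one value (staying below 136) to reach 1865.

13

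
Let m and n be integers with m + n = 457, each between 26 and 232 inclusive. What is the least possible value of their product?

52200

For a fixed sum, mn is smallest when m and n are as far apart as possible.
The extreme feasible split is m = 225, n = 232, giving mn = 52200.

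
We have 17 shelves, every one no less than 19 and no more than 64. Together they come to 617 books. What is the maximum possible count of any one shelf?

To make one shelf as large as possible, make the other 16 as small as possible.
The other 16 contribute at least 16 × 19 = 304, leaving at most 617 − 304 = 313.
But each shelf is capped at 64, so the maximum is 64.
Achievable: one at 64 and the other 16 totalling 553, which fits since 16 × 19 ≤ 553 ≤ 16 × 64.

64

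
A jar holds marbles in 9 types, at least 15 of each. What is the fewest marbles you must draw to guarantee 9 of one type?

In the worst case you draw 8 of each of the 9 types: 9 × 8 = 72.
One more forces 9 of some type, so 72 + 1 = 73.

73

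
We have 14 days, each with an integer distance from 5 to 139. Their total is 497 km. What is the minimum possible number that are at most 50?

Let j be the number exceeding 50. Then the total is ≥ 51·j + 5·(14 − j) = 70 + 46j.
So 46j ≤ 427 and j ≤ 9; hence at least 14 − 9 = 5 are ≤ 50.
Exactly 5 works: 5 values at 5 and 9 at 51 total 484; raise one of the low values by 13 (still ≤ 50) to hit 497.

5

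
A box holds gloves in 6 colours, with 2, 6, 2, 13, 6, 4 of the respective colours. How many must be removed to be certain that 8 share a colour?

28

In the worst case you take as many as possible of each colour without reaching 8: 2 + 6 + 2 + 7 + 6 + 4 = 27.
The next one must give 8 of some colour, so 27 + 1 = 28.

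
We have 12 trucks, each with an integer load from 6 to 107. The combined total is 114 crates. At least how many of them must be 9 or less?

If only k of them are at most 9, the other 12 − k are at least 10, so the total is at least (12 − k)·10 + k·6.
This is ≤ 114, so (12 − k)·10 + 6k ≤ 114, which gives k ≥ 2.
Exactly 2 works: 2 values at 6 and 10 at 10 total 112; raise one of the low values by 2 (still ≤ 9) to hit 114.

2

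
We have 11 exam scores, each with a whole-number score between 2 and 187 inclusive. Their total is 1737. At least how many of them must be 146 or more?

4

Suppose at most 11 − j of them reach 146; then j values are ≤ 145 and the rest ≤ 187.
The total is then ≤ 145·j + 187·(11 − j) = 2057 − 42j. For this to be ≥ 1737 we need j ≤ 7, so at least 11 − 7 = 4 must reach 146.
Exactly 4 works: 4 values at 187 and 7 at 145 total 1763; lower one of the high values by 26 (still ≥ 146) to hit 1737.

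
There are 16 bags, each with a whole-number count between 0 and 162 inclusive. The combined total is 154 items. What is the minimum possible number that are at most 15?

Each value above 15 is at least 16, contributing at least 16 − 0 = 16 above the floor 0.
The sum exceeds the floor total 0 by 154, so at most ⌊154/16⌋ = 9 exceed 15, and at least 7 are ≤ 15.
Exactly 7 works: 7 values at 0 and 9 at 16 total 144; raise one of the low values by 10 (still ≤ 15) to hit 154.

7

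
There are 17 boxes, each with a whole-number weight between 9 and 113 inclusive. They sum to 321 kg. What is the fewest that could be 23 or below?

6

Let j be the number exceeding 23. Then the total is ≥ 24·j + 9·(17 − j) = 153 + 15j.
So 15j ≤ 168 and j ≤ 11; hence at least 17 − 11 = 6 are ≤ 23.
Exactly 6 works: 6 values at 9 and 11 at 24 total 318; raise one of the low values by 3 (still ≤ 23) to hit 321.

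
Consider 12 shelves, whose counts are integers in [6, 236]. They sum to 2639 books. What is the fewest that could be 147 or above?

Suppose at most 12 − j of them reach 147; then j values are ≤ 146 and the rest ≤ 236.
The total is then ≤ 146·j + 236·(12 − j) = 2832 − 90j. For this to be ≥ 2639 we need j ≤ 2, so at least 12 − 2 = 10 must reach 147.
Exactly 10 works: 10 values at 236 and 2 at 146 total 2652; lower one of the high values by 13 (still ≥ 147) to hit 2639.

10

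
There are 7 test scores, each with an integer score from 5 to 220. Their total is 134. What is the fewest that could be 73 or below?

6

Each value above 73 is at least 74, contributing at least 74 − 5 = 69 above the floor 5.
The sum exceeds the floor total 35 by 99, so at most ⌊99/69⌋ = 1 exceed 73, and at least 6 are ≤ 73.
Exactly 6 works: 6 values at 5 and 1 at 74 total 104; raise one of the low values by 30 (still ≤ 73) to hit 134.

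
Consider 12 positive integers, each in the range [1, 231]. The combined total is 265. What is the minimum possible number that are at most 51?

8

If only k of them are at most 51, the other 12 − k are at least 52, so the total is at least (12 − k)·52 + k·1.
This is ≤ 265, so (12 − k)·52 + 1k ≤ 265, which gives k ≥ 8.
Exactly 8 works: 8 values at 1 and 4 at 52 total 216; raise one of the low values by 49 (still ≤ 51) to hit 265.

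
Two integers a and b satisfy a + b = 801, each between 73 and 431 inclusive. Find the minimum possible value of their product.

ab = a(801 − a) is concave in a, so over [370, 431] it is minimized at an endpoint.
At the endpoint a = 370, b = 801 − 370 = 431, so ab = 370 × 431 = 159470.

159470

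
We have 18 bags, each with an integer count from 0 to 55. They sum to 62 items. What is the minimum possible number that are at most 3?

3

If only k of them are at most 3, the other 18 − k are at least 4, so the total is at least (18 − k)·4 + k·0.
This is ≤ 62, so (18 − k)·4 + 0k ≤ 62, which gives k ≥ 3.
Exactly 3 works: 3 values at 0 and 15 at 4 total 60; raise one of the low values by 2 (still ≤ 3) to hit 62.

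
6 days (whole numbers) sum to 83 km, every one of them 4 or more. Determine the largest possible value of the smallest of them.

13

The 6 values sum to 83, so their minimum is at most ⌊83/6⌋ = 13.
Achievable: 1 of them at 13 and 5 at 14 total 83.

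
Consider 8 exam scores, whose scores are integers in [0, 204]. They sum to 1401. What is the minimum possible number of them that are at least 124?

Suppose at most 8 − j of them reach 124; then j values are ≤ 123 and the rest ≤ 204.
The total is then ≤ 123·j + 204·(8 − j) = 1632 − 81j. For this to be ≥ 1401 we need j ≤ 2, so at least 8 − 2 = 6 must reach 124.
Exactly 6 works: 6 values at 204 and 2 at 123 total 1470; lower one of the high values by 69 (still ≥ 124) to hit 1401.

6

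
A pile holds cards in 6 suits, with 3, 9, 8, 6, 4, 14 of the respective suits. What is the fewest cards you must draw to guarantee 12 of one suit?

In the worst case you take as many as possible of each suit without reaching 12: 3 + 9 + 8 + 6 + 4 + 11 = 41.
The next one must give 12 of some suit, so 41 + 1 = 42.

42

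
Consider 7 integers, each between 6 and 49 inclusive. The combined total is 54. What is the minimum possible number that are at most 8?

3

If only k of them are at most 8, the other 7 − k are at least 9, so the total is at least (7 − k)·9 + k·6.
This is ≤ 54, so (7 − k)·9 + 6k ≤ 54, which gives k ≥ 3.
Exactly 3 works: 3 values at 6 and 4 at 9 total 54.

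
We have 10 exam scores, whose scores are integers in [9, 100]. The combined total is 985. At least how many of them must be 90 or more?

9

If only k of them are at least 90, the other 10 − k are at most 89, so the total is at most k·100 + (10 − k)·89.
This must reach 985, so k·100 + (10 − k)·89 ≥ 985, giving k ≥ 9.
Exactly 9 works: 9 values at 100 and 1 at 89 total 989; lower one of the high values by 4 (still ≥ 90) to hit 985.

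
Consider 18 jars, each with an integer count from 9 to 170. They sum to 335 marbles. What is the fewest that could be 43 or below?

Let j be the number exceeding 43. Then the total is ≥ 44·j + 9·(18 − j) = 162 + 35j.
So 35j ≤ 173 and j ≤ 4; hence at least 18 − 4 = 14 are ≤ 43.
Exactly 14 works: 14 values at 9 and 4 at 44 total 302; raise one of the low values by 33 (still ≤ 43) to hit 335.

14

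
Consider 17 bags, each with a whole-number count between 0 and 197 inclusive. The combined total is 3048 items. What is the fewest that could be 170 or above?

Suppose at most 17 − j of them reach 170; then j values are ≤ 169 and the rest ≤ 197.
The total is then ≤ 169·j + 197·(17 − j) = 3349 − 28j. For this to be ≥ 3048 we need j ≤ 10, so at least 17 − 10 = 7 must reach 170.
Exactly 7 works: 7 values at 197 and 10 at 169 total 3069; lower one of the high values by 21 (still ≥ 170) to hit 3048.

7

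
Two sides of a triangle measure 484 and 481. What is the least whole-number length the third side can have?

4

The third side must exceed |484 − 481| = 3.
The smallest integer above 3 is 4.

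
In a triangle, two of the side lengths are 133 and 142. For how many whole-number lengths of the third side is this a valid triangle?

265

The triangle inequality gives |133 − 142| < c < 133 + 142, i.e. 9 < c < 275.
So c can be any integer from 10 to 274: 265 values.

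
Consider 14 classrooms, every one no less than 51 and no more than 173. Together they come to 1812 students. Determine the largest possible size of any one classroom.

To make one classroom as large as possible, make the other 13 as small as possible.
The other 13 contribute at least 13 × 51 = 663, leaving at most 1812 − 663 = 1149.
But each classroom is capped at 173, so the maximum is 173.
Achievable: one at 173 and the other 13 totalling 1639, which fits since 13 × 51 ≤ 1639 ≤ 13 × 173.

173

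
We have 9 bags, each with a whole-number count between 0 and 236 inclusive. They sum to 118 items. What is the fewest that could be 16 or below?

Let j be the number exceeding 16. Then the total is ≥ 17·j + 0·(9 − j) = 0 + 17j.
So 17j ≤ 118 and j ≤ 6; hence at least 9 − 6 = 3 are ≤ 16.
Exactly 3 works: 3 values at 0 and 6 at 17 total 102; raise one of the low values by 16 (still ≤ 16) to hit 118.

3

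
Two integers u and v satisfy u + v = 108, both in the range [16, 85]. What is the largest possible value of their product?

With u + v fixed, uv peaks when the two are closest together.
Taking u = 54 and v = 54 (both in [16, 85]) gives uv = 2916.

2916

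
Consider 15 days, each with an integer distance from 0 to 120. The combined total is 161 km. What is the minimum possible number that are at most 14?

Each value above 14 is at least 15, contributing at least 15 − 0 = 15 above the floor 0.
The sum exceeds the floor total 0 by 161, so at most ⌊161/15⌋ = 10 exceed 14, and at least 5 are ≤ 14.
Exactly 5 works: 5 values at 0 and 10 at 15 total 150; raise one of the low values by 11 (still ≤ 14) to hit 161.

5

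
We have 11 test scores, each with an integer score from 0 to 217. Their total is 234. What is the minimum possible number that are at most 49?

If only k of them are at most 49, the other 11 − k are at least 50, so the total is at least (11 − k)·50 + k·0.
This is ≤ 234, so (11 − k)·50 + 0k ≤ 234, which gives k ≥ 7.
Exactly 7 works: 7 values at 0 and 4 at 50 total 200; raise one of the low values by 34 (still ≤ 49) to hit 234.

7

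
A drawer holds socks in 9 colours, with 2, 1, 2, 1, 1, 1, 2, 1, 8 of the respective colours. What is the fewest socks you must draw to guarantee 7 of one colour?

In the worst case you take as many as possible of each colour without reaching 7: 2 + 1 + 2 + 1 + 1 + 1 + 2 + 1 + 6 = 17.
The next one must give 7 of some colour, so 17 + 1 = 18.

18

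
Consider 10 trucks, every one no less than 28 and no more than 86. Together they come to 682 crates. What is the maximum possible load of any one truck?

Maximizing one value means minimizing the remaining 9.
The other 9 contribute at least 9 × 28 = 252, leaving at most 682 − 252 = 430.
But each truck is capped at 86, so the maximum is 86.
Achievable: one at 86 and the other 9 totalling 596, which fits since 9 × 28 ≤ 596 ≤ 9 × 86.

86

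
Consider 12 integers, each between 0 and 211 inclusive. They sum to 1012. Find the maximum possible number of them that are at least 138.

Suppose k of them are at least 138. Those contribute at least 138 each and the other 12 − k at least 0 each.
So the total is at least 138k + 0(12 − k) = 0 + 138k. This must be ≤ 1012, giving k ≤ 7.
k = 7 is achieved by 7 values at 138 and 5 at 0, total 966; add 46 to one value (staying below 138) to reach 1012.

7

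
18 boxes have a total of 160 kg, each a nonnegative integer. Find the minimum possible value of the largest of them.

9

Some value must be at least ⌈160/18⌉ = 9, since 18 × 8 = 144 < 160.
Achievable: 16 of them at 9 and 2 at 8 total 160.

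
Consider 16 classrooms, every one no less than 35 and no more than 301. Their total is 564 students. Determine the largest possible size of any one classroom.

Maximizing one value means minimizing the remaining 15.
The other 15 contribute at least 15 × 35 = 525, leaving at most 564 − 525 = 39.
Since 39 ≤ 301, this is achievable: one at 39 and 15 at 35.

39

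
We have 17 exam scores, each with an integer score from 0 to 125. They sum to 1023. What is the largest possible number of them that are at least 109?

9

Suppose k of them are at least 109. Those contribute at least 109 each and the other 17 − k at least 0 each.
So the total is at least 109k + 0(17 − k) = 0 + 109k. This must be ≤ 1023, giving k ≤ 9.
k = 9 is achieved by 9 values at 109 and 8 at 0, total 981; add 42 to one value (staying below 109) to reach 1023.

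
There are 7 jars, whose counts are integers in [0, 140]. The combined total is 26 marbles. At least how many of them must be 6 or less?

4

If only k of them are at most 6, the other 7 − k are at least 7, so the total is at least (7 − k)·7 + k·0.
This is ≤ 26, so (7 − k)·7 + 0k ≤ 26, which gives k ≥ 4.
Exactly 4 works: 4 values at 0 and 3 at 7 total 21; raise one of the low values by 5 (still ≤ 6) to hit 26.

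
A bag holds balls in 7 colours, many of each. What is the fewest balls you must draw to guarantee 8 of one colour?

In the worst case you draw 7 of each of the 7 colours: 7 × 7 = 49.
One more forces 8 of some colour, so 49 + 1 = 50.

50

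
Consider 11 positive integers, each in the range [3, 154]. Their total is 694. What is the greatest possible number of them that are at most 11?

Each value at 11 or below falls at least 154 − 11 = 143 short of the ceiling 154.
The ceiling total is 11 × 154 = 1694, and we need 694, so at most ⌊(1694 − 694)/143⌋ = 6 can be that low.
k = 6 is achieved by 6 values at 11 and 5 at 154, total 836; lower one of the 154's by 142 (still > 11) to reach 694.

6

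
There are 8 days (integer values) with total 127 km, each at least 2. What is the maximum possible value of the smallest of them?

If every one of the 8 were at least 16, the total would be at least 8 × 16 = 128 > 127.
Equality holds with 1 value of 15 and 7 values of 16.

15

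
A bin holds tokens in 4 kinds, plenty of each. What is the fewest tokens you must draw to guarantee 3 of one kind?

9

In the worst case you draw 2 of each of the 4 kinds: 4 × 2 = 8.
One more forces 3 of some kind, so 8 + 1 = 9.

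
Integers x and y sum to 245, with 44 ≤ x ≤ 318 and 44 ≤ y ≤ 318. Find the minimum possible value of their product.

xy = x(245 − x) is concave in x, so over [44, 201] it is minimized at an endpoint.
At the endpoint x = 44, y = 245 − 44 = 201, so xy = 44 × 201 = 8844.

8844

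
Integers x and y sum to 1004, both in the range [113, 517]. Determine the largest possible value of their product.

For a fixed sum, the product xy is largest when x and y are as close as possible.
Taking x = 502 and y = 502 (both in [113, 517]) gives xy = 252004.

252004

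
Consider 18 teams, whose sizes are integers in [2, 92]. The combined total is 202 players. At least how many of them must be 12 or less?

3

Let j be the number exceeding 12. Then the total is ≥ 13·j + 2·(18 − j) = 36 + 11j.
So 11j ≤ 166 and j ≤ 15; hence at least 18 − 15 = 3 are ≤ 12.
Exactly 3 works: 3 values at 2 and 15 at 13 total 201; raise one of the low values by 1 (still ≤ 12) to hit 202.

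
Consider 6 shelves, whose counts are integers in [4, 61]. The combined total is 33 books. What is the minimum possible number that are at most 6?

3

If only k of them are at most 6, the other 6 − k are at least 7, so the total is at least (6 − k)·7 + k·4.
This is ≤ 33, so (6 − k)·7 + 4k ≤ 33, which gives k ≥ 3.
Exactly 3 works: 3 values at 4 and 3 at 7 total 33.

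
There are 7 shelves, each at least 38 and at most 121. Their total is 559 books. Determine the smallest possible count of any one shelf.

Minimizing one value means maximizing the remaining 6.
The other 6 can take up 6 × 121 = 726 ≥ 559 − 38, so one shelf can sit at its floor of 38.
Achievable: one at 38 and the other 6 totalling 521, which fits since 6 × 38 ≤ 521 ≤ 6 × 121.

38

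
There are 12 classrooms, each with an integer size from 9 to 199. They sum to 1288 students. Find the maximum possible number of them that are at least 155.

With k values at 155 or above and the rest at least 9, the sum is at least 108 + 146k.
Since the sum is 1288, we need 146k ≤ 1180, i.e. k ≤ 8.
k = 8 is achieved by 8 values at 155 and 4 at 9, total 1276; add 12 to one value (staying below 155) to reach 1288.

8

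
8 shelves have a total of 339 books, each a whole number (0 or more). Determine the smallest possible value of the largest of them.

43

The average is 339/8 > 42, so not all 8 can be 42 or less; the largest is ≥ 43.
Achievable: 3 of them at 43 and 5 at 42 total 339.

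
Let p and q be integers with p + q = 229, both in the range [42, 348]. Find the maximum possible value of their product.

pq = p(229 − p) is maximized when p is as near 229/2 as the bounds allow.
Taking p = 114 and q = 115 (both in [42, 348]) gives pq = 13110.

13110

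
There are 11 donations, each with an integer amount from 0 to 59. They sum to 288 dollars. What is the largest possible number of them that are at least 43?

Suppose k of them are at least 43. Those contribute at least 43 each and the other 11 − k at least 0 each.
So the total is at least 43k + 0(11 − k) = 0 + 43k. This must be ≤ 288, giving k ≤ 6.
k = 6 is achieved by 6 values at 43 and 5 at 0, total 258; add 30 to one value (staying below 43) to reach 288.

6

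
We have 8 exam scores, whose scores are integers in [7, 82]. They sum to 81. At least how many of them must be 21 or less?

Let j be the number exceeding 21. Then the total is ≥ 22·j + 7·(8 − j) = 56 + 15j.
So 15j ≤ 25 and j ≤ 1; hence at least 8 − 1 = 7 are ≤ 21.
Exactly 7 works: 7 values at 7 and 1 at 22 total 71; raise one of the low values by 10 (still ≤ 21) to hit 81.

7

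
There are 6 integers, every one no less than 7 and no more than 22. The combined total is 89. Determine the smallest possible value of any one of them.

7

To make one integer as small as possible, make the other 5 as large as possible.
The other 5 can take up 5 × 22 = 110 ≥ 89 − 7, so one integer can sit at its floor of 7.
Achievable: one at 7 and the other 5 totalling 82, which fits since 5 × 7 ≤ 82 ≤ 5 × 22.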